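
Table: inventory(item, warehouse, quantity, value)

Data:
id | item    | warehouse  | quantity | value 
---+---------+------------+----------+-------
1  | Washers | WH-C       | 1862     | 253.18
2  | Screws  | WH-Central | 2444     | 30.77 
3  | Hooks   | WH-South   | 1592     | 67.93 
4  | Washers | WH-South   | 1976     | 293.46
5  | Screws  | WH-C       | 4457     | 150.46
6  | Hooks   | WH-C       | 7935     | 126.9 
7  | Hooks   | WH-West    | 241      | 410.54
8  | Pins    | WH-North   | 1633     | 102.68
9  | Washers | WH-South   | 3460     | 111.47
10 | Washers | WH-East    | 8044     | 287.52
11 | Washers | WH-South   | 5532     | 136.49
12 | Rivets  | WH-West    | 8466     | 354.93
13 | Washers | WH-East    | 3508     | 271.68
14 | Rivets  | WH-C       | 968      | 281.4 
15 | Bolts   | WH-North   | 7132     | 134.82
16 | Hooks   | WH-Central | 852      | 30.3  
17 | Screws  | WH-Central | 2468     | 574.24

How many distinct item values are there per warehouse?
SELECT warehouse, COUNT(DISTINCT item)
FROM inventory
GROUP BY warehouse

Result:
  WH-C: 4 distinct
  WH-Central: 2 distinct
  WH-East: 1 distinct
  WH-North: 2 distinct
  WH-South: 2 distinct
  WH-West: 2 distinct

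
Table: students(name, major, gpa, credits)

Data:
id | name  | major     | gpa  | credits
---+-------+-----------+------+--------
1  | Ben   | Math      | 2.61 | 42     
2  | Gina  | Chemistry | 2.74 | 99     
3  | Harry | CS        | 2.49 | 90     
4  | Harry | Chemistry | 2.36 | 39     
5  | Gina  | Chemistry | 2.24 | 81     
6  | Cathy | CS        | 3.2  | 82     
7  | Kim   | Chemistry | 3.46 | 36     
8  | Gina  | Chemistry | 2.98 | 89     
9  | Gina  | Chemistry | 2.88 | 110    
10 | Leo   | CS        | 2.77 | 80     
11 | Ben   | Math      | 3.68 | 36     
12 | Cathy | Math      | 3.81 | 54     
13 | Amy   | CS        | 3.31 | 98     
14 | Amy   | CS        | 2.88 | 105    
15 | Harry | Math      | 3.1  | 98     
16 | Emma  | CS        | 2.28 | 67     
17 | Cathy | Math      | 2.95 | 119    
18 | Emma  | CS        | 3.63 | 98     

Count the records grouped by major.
SELECT major, COUNT(*) as count
FROM students
GROUP BY major

Result:
  CS: 7
  Chemistry: 6
  Math: 5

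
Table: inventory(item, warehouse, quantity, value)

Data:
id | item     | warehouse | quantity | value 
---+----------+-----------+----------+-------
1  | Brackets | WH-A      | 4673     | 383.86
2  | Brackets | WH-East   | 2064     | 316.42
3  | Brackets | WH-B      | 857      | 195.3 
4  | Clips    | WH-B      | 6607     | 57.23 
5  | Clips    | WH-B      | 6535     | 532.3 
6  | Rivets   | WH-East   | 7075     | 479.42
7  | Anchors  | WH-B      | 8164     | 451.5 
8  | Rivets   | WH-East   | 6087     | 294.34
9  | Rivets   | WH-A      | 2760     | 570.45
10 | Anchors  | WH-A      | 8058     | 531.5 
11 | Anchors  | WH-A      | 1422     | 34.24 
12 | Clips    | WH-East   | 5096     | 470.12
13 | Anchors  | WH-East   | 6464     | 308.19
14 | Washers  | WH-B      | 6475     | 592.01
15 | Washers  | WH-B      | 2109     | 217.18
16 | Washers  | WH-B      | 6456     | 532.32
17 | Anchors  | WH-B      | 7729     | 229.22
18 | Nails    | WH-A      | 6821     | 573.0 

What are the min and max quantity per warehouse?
SELECT warehouse, MIN(quantity), MAX(quantity)
FROM inventory
GROUP BY warehouse

Result:
  WH-A: min=1422, max=8058
  WH-B: min=857, max=8164
  WH-East: min=2064, max=7075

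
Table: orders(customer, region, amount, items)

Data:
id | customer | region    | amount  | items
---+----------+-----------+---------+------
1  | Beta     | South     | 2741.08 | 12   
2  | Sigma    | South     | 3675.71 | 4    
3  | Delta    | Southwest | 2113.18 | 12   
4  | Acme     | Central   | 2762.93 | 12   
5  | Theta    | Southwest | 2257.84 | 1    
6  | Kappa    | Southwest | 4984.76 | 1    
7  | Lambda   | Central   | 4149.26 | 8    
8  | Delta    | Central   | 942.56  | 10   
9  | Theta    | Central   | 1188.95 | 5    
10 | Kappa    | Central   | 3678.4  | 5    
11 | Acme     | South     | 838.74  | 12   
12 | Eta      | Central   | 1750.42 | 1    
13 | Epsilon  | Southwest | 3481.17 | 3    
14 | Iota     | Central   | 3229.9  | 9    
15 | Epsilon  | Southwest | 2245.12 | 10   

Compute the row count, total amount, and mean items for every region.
SELECT region,
       COUNT(*) as cnt,
       SUM(amount) as total_amount,
       AVG(items) as avg_items
FROM orders
GROUP BY region

Result:
  Central: 7 records, 17702.42 total amount, 7.14 avg items
  South: 3 records, 7255.53 total amount, 9.33 avg items
  Southwest: 5 records, 15082.07 total amount, 5.40 avg items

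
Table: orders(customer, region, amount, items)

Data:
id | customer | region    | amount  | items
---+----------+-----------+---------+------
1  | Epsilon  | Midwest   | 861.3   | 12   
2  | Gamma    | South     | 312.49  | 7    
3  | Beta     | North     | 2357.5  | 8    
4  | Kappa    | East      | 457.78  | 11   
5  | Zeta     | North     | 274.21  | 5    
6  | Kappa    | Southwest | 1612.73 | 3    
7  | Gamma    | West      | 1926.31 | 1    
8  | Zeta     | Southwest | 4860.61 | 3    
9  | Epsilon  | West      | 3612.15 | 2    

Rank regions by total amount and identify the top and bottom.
SELECT region, SUM(amount)
FROM orders
GROUP BY region
ORDER BY SUM(amount)

All groups:
  South: 312.49
  East: 457.78
  Midwest: 861.30
  North: 2631.71
  West: 5538.46
  Southwest: 6473.34

Highest: Southwest (6473.34)
Lowest: South (312.49)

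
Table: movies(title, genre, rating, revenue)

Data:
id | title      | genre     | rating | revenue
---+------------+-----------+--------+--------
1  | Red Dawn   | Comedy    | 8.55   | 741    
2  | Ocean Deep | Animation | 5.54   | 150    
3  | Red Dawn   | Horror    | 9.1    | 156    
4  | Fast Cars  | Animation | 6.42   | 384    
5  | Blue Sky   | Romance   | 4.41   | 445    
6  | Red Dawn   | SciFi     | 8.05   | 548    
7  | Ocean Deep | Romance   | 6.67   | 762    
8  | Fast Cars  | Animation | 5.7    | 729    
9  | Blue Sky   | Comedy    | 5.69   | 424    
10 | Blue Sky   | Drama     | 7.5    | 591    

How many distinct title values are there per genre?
SELECT genre, COUNT(DISTINCT title)
FROM movies
GROUP BY genre

Result:
  Animation: 2 distinct
  Comedy: 2 distinct
  Drama: 1 distinct
  Horror: 1 distinct
  Romance: 2 distinct
  SciFi: 1 distinct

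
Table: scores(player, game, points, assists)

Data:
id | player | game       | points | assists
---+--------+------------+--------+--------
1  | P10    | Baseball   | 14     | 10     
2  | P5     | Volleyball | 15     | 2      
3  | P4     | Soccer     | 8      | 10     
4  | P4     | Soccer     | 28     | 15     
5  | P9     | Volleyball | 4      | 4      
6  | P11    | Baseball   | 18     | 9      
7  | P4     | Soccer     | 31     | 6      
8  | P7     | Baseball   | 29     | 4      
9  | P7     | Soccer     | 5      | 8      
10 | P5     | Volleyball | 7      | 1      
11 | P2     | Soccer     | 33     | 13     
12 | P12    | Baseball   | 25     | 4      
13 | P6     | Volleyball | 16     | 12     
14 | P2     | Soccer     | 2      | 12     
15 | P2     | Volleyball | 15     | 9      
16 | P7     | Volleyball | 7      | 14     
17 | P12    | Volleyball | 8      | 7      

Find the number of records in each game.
SELECT game, COUNT(*) as count
FROM scores
GROUP BY game

Result:
  Baseball: 4
  Soccer: 6
  Volleyball: 7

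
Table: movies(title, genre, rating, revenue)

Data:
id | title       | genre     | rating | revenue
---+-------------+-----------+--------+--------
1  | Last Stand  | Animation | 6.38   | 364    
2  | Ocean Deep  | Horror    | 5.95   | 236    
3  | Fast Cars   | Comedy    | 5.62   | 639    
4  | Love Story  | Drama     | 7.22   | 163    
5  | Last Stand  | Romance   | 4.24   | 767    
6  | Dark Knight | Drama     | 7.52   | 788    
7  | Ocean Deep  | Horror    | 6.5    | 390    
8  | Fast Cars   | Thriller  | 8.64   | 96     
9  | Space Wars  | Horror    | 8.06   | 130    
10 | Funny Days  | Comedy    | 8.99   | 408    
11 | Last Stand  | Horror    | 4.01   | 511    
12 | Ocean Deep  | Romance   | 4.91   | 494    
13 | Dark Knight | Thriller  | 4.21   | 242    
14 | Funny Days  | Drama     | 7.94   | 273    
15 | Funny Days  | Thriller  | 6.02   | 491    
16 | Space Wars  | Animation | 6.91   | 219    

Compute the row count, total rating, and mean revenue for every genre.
SELECT genre,
       COUNT(*) as cnt,
       SUM(rating) as total_rating,
       AVG(revenue) as avg_revenue
FROM movies
GROUP BY genre

Result:
  Animation: 2 records, 13.29 total rating, 291.50 avg revenue
  Comedy: 2 records, 14.61 total rating, 523.50 avg revenue
  Drama: 3 records, 22.68 total rating, 408.00 avg revenue
  Horror: 4 records, 24.52 total rating, 316.75 avg revenue
  Romance: 2 records, 9.15 total rating, 630.50 avg revenue
  Thriller: 3 records, 18.87 total rating, 276.33 avg revenue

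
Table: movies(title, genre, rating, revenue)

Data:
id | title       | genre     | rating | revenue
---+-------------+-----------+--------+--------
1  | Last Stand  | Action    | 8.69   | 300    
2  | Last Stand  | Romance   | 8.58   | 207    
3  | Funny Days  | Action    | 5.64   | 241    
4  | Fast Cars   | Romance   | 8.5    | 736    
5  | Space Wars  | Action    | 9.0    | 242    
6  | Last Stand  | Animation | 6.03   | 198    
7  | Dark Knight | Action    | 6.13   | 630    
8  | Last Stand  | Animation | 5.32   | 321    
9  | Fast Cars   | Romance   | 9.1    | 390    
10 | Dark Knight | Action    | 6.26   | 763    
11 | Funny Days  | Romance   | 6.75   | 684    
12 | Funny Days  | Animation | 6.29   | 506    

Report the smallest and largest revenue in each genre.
SELECT genre, MIN(revenue), MAX(revenue)
FROM movies
GROUP BY genre

Result:
  Action: min=241, max=763
  Animation: min=198, max=506
  Romance: min=207, max=736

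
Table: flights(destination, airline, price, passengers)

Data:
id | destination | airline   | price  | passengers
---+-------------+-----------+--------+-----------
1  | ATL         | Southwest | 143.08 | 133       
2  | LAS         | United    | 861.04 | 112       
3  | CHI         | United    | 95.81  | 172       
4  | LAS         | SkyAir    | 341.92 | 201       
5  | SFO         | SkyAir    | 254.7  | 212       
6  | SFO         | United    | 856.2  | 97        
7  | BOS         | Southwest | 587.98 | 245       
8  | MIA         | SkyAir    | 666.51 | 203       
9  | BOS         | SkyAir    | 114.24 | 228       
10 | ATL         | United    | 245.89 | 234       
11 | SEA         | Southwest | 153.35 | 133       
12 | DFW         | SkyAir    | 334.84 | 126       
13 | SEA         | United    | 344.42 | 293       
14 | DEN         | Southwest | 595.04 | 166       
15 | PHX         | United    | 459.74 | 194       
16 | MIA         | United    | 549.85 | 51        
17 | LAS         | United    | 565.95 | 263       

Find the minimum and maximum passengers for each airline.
SELECT airline, MIN(passengers), MAX(passengers)
FROM flights
GROUP BY airline

Result:
  SkyAir: min=126, max=228
  Southwest: min=133, max=245
  United: min=51, max=293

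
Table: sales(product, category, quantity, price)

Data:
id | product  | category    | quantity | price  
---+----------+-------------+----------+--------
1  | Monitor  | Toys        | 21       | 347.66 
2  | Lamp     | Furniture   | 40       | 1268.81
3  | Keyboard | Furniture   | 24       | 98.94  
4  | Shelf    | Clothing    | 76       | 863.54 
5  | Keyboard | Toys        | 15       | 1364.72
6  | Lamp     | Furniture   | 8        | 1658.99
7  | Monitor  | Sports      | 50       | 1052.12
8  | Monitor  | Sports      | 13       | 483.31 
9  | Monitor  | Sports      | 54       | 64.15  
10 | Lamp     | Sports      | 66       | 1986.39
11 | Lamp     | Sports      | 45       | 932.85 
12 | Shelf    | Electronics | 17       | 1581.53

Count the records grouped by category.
SELECT category, COUNT(*) as count
FROM sales
GROUP BY category

Result:
  Clothing: 1
  Electronics: 1
  Furniture: 3
  Sports: 5
  Toys: 2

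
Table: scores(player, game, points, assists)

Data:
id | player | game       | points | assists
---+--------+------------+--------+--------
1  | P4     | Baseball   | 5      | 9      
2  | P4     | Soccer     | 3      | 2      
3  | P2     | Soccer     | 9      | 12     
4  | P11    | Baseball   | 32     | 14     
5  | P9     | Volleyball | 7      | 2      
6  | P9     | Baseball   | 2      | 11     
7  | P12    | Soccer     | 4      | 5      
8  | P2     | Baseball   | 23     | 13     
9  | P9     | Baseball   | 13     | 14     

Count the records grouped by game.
SELECT game, COUNT(*) as count
FROM scores
GROUP BY game

Result:
  Baseball: 5
  Soccer: 3
  Volleyball: 1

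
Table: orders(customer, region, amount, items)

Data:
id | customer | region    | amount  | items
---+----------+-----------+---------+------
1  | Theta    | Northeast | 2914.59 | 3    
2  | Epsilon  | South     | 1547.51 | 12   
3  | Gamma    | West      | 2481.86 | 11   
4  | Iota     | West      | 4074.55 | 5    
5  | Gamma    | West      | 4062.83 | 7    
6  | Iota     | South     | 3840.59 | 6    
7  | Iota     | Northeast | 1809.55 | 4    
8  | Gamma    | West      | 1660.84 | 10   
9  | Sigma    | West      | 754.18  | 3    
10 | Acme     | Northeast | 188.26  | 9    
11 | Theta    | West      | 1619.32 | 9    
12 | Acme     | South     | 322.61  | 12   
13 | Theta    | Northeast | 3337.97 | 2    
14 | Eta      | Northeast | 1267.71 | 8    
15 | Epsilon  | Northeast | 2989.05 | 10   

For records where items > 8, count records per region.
SELECT region, COUNT(*)
FROM orders
WHERE items > 8
GROUP BY region

Note: WHERE filters rows before grouping.

Result:
  Northeast: 2
  South: 2
  West: 3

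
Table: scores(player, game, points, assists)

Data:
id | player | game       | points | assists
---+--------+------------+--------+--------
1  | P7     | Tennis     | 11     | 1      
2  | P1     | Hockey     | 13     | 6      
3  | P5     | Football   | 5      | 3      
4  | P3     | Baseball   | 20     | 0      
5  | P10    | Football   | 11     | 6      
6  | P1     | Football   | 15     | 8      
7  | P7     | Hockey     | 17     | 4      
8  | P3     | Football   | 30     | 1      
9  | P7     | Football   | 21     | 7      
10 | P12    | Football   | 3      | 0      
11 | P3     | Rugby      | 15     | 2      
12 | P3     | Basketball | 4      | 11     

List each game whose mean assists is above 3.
SELECT game, AVG(assists)
FROM scores
GROUP BY game
HAVING AVG(assists) > 3

Result:
  Basketball: avg=11.00
  Football: avg=4.17
  Hockey: avg=5.00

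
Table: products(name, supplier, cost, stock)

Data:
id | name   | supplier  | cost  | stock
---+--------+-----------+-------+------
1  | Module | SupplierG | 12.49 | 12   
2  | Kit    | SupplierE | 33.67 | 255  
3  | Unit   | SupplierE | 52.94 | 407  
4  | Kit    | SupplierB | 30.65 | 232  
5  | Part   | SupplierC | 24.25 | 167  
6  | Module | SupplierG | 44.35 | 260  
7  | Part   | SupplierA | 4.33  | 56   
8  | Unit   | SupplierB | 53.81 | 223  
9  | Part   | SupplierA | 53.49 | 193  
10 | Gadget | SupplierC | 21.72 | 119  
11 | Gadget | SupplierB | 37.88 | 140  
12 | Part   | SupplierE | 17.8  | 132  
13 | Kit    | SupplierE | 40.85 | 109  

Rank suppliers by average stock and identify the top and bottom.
SELECT supplier, AVG(stock)
FROM products
GROUP BY supplier
ORDER BY AVG(stock)

All groups:
  SupplierA: 124.50
  SupplierG: 136.00
  SupplierC: 143.00
  SupplierB: 198.33
  SupplierE: 225.75

Highest: SupplierE (225.75)
Lowest: SupplierA (124.50)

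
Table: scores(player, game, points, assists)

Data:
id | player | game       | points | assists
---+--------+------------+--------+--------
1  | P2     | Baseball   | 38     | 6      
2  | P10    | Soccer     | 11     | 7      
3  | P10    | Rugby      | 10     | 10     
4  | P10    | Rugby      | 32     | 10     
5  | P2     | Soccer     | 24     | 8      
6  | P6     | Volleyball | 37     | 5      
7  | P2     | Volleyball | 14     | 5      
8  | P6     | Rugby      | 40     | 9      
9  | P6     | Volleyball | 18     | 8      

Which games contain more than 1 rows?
SELECT game, COUNT(*) as cnt
FROM scores
GROUP BY game
HAVING COUNT(*) > 1

Result:
  Rugby: 3
  Soccer: 2
  Volleyball: 3

Note: HAVING filters groups after aggregation, WHERE filters rows before.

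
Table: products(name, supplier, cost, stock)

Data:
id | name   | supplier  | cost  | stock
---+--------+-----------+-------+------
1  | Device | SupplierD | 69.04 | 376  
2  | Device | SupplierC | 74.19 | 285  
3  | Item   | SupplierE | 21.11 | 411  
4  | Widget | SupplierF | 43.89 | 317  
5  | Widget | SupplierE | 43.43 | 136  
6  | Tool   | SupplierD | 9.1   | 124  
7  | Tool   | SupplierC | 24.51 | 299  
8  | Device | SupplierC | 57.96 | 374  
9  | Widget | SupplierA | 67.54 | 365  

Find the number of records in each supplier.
SELECT supplier, COUNT(*) as count
FROM products
GROUP BY supplier

Result:
  SupplierA: 1
  SupplierC: 3
  SupplierD: 2
  SupplierE: 2
  SupplierF: 1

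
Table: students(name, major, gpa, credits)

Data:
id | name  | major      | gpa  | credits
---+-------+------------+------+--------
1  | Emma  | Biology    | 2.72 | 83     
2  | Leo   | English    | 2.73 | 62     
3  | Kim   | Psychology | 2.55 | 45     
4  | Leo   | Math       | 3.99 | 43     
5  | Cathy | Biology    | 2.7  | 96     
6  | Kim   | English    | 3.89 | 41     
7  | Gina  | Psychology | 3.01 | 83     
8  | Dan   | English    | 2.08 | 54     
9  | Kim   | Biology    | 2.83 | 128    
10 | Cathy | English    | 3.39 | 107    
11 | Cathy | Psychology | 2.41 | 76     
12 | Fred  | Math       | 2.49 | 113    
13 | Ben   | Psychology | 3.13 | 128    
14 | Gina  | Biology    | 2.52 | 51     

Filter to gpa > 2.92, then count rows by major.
SELECT major, COUNT(*)
FROM students
WHERE gpa > 2.92
GROUP BY major

Note: WHERE filters rows before grouping.

Result:
  English: 2
  Math: 1
  Psychology: 2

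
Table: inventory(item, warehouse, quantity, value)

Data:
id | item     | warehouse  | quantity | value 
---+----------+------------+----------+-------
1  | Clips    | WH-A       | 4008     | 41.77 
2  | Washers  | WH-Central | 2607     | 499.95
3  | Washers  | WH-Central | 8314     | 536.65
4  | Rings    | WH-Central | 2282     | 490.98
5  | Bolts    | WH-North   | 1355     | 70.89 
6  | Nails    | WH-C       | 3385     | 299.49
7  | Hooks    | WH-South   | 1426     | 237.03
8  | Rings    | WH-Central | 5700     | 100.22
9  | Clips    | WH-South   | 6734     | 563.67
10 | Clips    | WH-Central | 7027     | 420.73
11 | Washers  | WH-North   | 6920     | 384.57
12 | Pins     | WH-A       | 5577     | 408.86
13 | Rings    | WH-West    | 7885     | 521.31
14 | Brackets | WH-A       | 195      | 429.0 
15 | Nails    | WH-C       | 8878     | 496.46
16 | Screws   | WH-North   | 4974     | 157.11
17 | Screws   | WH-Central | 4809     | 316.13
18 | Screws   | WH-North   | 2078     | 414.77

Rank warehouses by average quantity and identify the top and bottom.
SELECT warehouse, AVG(quantity)
FROM inventory
GROUP BY warehouse
ORDER BY AVG(quantity)

All groups:
  WH-A: 3260.00
  WH-North: 3831.75
  WH-South: 4080.00
  WH-Central: 5123.17
  WH-C: 6131.50
  WH-West: 7885.00

Highest: WH-West (7885.00)
Lowest: WH-A (3260.00)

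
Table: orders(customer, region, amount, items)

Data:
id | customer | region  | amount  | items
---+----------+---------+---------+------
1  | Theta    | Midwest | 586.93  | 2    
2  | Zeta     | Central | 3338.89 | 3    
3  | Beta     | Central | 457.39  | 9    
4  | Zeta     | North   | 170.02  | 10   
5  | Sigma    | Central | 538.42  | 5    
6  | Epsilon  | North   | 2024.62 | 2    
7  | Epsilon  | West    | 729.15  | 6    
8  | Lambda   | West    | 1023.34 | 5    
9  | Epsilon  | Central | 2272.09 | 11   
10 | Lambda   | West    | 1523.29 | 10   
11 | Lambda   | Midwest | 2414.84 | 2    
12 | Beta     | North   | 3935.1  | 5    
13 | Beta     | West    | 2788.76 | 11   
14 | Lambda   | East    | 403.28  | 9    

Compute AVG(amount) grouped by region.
SELECT region, AVG(amount) as result
FROM orders
GROUP BY region

Result:
  Central: 1651.70
  East: 403.28
  Midwest: 1500.89
  North: 2043.25
  West: 1516.14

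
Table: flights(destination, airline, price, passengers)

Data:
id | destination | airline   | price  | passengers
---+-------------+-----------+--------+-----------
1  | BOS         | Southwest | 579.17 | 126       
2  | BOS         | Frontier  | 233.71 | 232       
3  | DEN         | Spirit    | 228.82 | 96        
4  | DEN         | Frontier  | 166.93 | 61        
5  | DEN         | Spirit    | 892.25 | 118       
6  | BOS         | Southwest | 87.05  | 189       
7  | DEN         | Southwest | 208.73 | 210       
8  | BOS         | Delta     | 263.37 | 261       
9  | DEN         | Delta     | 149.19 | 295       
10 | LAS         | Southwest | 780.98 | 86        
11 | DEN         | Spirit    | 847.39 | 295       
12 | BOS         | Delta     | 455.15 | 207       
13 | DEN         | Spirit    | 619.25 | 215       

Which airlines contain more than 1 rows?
SELECT airline, COUNT(*) as cnt
FROM flights
GROUP BY airline
HAVING COUNT(*) > 1

Result:
  Delta: 3
  Frontier: 2
  Southwest: 4
  Spirit: 4

Note: HAVING filters groups after aggregation, WHERE filters rows before.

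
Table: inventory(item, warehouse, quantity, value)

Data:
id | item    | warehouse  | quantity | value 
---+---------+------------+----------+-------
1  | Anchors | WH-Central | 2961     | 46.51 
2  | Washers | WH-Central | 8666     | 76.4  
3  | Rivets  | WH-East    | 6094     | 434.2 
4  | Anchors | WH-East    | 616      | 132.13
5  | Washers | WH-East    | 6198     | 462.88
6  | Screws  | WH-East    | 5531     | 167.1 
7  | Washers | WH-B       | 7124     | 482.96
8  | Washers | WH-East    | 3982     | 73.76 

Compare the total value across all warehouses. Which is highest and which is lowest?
SELECT warehouse, SUM(value)
FROM inventory
GROUP BY warehouse
ORDER BY SUM(value)

All groups:
  WH-Central: 122.91
  WH-B: 482.96
  WH-East: 1270.07

Highest: WH-East (1270.07)
Lowest: WH-Central (122.91)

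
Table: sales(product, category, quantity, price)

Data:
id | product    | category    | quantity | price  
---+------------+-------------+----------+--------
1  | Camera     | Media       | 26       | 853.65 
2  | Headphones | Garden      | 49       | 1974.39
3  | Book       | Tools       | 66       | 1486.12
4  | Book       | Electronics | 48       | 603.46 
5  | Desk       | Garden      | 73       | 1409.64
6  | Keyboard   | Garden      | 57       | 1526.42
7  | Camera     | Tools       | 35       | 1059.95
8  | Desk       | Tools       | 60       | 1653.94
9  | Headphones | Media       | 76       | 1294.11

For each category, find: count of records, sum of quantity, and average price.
SELECT category,
       COUNT(*) as cnt,
       SUM(quantity) as total_quantity,
       AVG(price) as avg_price
FROM sales
GROUP BY category

Result:
  Electronics: 1 records, 48 total quantity, 603.46 avg price
  Garden: 3 records, 179 total quantity, 1636.82 avg price
  Media: 2 records, 102 total quantity, 1073.88 avg price
  Tools: 3 records, 161 total quantity, 1400.00 avg price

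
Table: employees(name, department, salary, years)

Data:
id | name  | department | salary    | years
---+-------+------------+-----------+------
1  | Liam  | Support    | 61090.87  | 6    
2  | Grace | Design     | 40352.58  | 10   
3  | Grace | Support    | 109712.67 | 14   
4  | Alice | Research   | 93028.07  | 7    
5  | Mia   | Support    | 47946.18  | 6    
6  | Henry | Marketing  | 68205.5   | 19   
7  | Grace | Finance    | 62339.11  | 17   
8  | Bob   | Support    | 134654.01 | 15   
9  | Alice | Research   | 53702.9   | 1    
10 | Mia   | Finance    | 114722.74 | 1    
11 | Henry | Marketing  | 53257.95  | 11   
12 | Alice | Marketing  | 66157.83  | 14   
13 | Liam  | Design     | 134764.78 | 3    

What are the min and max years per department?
SELECT department, MIN(years), MAX(years)
FROM employees
GROUP BY department

Result:
  Design: min=3, max=10
  Finance: min=1, max=17
  Marketing: min=11, max=19
  Research: min=1, max=7
  Support: min=6, max=15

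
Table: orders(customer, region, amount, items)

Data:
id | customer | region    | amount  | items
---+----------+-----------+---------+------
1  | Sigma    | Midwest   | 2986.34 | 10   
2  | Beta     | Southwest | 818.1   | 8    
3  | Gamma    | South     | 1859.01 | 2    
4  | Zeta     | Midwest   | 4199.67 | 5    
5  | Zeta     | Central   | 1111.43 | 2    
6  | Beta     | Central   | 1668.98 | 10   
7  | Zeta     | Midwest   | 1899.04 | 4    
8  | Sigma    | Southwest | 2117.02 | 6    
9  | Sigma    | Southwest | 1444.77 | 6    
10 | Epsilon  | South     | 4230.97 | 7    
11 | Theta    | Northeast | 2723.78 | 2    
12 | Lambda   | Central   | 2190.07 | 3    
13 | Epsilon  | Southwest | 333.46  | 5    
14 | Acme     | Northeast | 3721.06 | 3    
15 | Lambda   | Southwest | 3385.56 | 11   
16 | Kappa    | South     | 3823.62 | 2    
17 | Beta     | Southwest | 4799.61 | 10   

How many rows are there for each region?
SELECT region, COUNT(*) as count
FROM orders
GROUP BY region

Result:
  Central: 3
  Midwest: 3
  Northeast: 2
  South: 3
  Southwest: 6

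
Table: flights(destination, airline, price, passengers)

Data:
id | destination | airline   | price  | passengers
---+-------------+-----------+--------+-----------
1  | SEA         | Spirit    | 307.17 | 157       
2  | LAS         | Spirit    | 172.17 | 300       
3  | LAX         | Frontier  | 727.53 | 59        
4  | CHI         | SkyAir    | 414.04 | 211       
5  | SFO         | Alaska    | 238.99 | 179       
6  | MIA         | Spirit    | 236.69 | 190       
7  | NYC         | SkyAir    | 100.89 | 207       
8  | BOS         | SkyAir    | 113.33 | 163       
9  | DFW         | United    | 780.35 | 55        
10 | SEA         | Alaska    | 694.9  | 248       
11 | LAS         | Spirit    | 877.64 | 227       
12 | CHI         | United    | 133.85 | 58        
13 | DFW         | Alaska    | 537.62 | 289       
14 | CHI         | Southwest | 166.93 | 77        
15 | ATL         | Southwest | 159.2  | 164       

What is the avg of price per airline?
SELECT airline, AVG(price) as result
FROM flights
GROUP BY airline

Result:
  Alaska: 490.50
  Frontier: 727.53
  SkyAir: 209.42
  Southwest: 163.07
  Spirit: 398.42
  United: 457.10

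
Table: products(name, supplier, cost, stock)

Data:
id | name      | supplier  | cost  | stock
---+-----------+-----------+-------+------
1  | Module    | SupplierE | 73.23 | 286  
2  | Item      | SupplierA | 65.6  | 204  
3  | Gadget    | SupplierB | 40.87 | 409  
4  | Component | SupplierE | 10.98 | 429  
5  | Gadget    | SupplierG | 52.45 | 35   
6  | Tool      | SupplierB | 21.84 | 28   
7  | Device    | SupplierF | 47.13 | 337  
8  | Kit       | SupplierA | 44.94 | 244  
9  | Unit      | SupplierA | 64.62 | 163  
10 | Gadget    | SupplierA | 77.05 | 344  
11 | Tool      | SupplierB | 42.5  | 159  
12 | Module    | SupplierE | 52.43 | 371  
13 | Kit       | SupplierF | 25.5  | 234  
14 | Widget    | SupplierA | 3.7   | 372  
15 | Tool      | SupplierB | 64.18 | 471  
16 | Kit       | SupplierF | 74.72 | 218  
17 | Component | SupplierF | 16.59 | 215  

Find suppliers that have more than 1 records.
SELECT supplier, COUNT(*) as cnt
FROM products
GROUP BY supplier
HAVING COUNT(*) > 1

Result:
  SupplierA: 5
  SupplierB: 4
  SupplierE: 3
  SupplierF: 4

Note: HAVING filters groups after aggregation, WHERE filters rows before.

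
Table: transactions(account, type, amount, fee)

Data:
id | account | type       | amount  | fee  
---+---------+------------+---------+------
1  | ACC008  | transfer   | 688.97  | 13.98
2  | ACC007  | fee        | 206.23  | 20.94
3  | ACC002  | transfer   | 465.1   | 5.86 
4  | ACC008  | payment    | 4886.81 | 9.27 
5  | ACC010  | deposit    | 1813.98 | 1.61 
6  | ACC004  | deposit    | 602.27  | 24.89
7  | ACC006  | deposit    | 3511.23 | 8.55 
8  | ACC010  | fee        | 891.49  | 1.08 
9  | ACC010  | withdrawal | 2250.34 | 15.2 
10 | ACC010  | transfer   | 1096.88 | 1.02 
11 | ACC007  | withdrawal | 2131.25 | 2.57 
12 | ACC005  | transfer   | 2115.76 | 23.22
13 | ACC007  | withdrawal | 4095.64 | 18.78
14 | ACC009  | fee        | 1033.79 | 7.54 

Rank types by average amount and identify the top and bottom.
SELECT type, AVG(amount)
FROM transactions
GROUP BY type
ORDER BY AVG(amount)

All groups:
  fee: 710.50
  transfer: 1091.68
  deposit: 1975.83
  withdrawal: 2825.74
  payment: 4886.81

Highest: payment (4886.81)
Lowest: fee (710.50)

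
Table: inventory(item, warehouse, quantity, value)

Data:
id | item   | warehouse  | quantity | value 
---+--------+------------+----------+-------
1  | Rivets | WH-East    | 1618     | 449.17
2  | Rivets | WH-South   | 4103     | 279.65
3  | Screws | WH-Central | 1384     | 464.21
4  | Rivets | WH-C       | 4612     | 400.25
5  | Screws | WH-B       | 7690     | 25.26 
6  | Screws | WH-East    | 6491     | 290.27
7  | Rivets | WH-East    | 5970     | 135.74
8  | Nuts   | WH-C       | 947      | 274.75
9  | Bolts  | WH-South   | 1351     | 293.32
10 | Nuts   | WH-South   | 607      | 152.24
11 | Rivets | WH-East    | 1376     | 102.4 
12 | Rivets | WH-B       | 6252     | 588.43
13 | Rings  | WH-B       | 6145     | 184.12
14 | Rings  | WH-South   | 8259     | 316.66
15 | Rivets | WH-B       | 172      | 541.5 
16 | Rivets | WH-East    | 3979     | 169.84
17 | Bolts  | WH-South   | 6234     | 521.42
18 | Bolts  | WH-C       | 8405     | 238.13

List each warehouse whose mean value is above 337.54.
SELECT warehouse, AVG(value)
FROM inventory
GROUP BY warehouse
HAVING AVG(value) > 337.54

Result:
  WH-Central: avg=464.21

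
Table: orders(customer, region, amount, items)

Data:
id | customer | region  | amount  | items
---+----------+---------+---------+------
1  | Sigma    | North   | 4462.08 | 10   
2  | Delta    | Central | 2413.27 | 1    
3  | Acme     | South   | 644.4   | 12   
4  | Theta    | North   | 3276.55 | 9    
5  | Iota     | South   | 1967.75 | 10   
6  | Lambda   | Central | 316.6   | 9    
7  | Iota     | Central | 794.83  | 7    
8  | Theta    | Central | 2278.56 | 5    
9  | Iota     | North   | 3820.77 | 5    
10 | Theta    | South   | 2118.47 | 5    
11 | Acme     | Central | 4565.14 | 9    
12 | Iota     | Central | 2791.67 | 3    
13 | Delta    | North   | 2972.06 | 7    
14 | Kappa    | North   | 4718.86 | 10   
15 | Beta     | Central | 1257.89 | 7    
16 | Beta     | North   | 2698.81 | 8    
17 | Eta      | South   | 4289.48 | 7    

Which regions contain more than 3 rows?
SELECT region, COUNT(*) as cnt
FROM orders
GROUP BY region
HAVING COUNT(*) > 3

Result:
  Central: 7
  North: 6
  South: 4

Note: HAVING filters groups after aggregation, WHERE filters rows before.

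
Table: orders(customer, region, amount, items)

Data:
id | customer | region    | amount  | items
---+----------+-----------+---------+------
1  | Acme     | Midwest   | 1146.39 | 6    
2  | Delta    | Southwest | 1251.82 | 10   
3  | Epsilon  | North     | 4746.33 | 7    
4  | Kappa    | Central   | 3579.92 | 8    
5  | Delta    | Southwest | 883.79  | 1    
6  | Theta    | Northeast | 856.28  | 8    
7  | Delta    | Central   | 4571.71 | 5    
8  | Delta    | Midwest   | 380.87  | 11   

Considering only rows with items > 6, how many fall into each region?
SELECT region, COUNT(*)
FROM orders
WHERE items > 6
GROUP BY region

Note: WHERE filters rows before grouping.

Result:
  Central: 1
  Midwest: 1
  North: 1
  Northeast: 1
  Southwest: 1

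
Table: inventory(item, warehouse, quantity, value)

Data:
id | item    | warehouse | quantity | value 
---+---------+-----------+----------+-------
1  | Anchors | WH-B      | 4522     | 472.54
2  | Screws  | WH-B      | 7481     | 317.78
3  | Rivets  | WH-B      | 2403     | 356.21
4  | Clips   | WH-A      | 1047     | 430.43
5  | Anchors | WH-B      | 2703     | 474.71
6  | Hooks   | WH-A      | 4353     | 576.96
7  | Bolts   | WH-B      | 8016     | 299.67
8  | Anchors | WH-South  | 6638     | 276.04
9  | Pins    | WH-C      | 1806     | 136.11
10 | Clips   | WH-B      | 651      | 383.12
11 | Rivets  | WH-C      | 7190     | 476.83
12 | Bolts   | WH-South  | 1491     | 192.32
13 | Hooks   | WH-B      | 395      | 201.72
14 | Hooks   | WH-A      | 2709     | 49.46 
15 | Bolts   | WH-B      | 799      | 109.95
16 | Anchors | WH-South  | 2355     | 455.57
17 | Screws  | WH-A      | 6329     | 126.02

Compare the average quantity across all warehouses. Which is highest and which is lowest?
SELECT warehouse, AVG(quantity)
FROM inventory
GROUP BY warehouse
ORDER BY AVG(quantity)

All groups:
  WH-B: 3371.25
  WH-South: 3494.67
  WH-A: 3609.50
  WH-C: 4498.00

Highest: WH-C (4498.00)
Lowest: WH-B (3371.25)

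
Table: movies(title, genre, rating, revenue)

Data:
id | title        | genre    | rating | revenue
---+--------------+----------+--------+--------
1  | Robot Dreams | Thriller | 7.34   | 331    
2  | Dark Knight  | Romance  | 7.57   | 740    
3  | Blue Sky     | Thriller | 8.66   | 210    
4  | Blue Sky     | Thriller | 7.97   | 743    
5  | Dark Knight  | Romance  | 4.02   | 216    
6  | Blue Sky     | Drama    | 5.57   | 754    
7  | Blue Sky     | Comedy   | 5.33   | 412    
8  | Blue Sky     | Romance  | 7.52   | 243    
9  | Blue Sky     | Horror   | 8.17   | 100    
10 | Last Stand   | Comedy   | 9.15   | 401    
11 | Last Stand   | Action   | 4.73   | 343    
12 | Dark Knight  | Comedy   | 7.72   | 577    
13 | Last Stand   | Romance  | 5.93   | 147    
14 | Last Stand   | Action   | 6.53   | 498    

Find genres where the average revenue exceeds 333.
SELECT genre, AVG(revenue)
FROM movies
GROUP BY genre
HAVING AVG(revenue) > 333

Result:
  Action: avg=420.50
  Comedy: avg=463.33
  Drama: avg=754.00
  Romance: avg=336.50
  Thriller: avg=428.00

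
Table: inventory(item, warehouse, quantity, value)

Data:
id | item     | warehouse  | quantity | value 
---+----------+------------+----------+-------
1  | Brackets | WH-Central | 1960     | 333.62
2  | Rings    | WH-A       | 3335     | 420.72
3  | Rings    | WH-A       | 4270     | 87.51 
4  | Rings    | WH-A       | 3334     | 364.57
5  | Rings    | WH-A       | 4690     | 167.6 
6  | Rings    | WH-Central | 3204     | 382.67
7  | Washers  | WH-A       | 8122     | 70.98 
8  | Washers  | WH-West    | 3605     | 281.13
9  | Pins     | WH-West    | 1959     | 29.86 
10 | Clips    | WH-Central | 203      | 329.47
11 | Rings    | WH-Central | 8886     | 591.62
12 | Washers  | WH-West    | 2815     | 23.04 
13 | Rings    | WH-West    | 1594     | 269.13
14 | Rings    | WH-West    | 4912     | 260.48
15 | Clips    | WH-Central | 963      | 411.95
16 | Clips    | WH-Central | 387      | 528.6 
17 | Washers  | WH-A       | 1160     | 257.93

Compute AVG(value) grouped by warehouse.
SELECT warehouse, AVG(value) as result
FROM inventory
GROUP BY warehouse

Result:
  WH-A: 228.22
  WH-Central: 429.66
  WH-West: 172.73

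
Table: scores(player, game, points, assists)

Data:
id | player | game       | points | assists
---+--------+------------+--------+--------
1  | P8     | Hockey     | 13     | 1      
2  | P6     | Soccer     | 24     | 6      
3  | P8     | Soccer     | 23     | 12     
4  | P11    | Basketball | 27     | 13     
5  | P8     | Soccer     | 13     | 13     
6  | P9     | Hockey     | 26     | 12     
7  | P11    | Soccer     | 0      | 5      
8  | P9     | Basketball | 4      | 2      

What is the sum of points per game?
SELECT game, SUM(points) as result
FROM scores
GROUP BY game

Result:
  Basketball: 31
  Hockey: 39
  Soccer: 60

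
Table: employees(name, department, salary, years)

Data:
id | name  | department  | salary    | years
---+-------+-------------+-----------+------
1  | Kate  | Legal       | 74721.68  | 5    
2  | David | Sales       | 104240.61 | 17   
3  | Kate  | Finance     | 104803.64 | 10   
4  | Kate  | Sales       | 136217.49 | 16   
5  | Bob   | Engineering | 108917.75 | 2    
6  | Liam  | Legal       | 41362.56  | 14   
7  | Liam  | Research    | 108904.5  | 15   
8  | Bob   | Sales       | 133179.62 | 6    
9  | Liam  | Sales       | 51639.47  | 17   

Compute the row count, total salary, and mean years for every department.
SELECT department,
       COUNT(*) as cnt,
       SUM(salary) as total_salary,
       AVG(years) as avg_years
FROM employees
GROUP BY department

Result:
  Engineering: 1 records, 108917.75 total salary, 2.00 avg years
  Finance: 1 records, 104803.64 total salary, 10.00 avg years
  Legal: 2 records, 116084.24 total salary, 9.50 avg years
  Research: 1 records, 108904.50 total salary, 15.00 avg years
  Sales: 4 records, 425277.19 total salary, 14.00 avg years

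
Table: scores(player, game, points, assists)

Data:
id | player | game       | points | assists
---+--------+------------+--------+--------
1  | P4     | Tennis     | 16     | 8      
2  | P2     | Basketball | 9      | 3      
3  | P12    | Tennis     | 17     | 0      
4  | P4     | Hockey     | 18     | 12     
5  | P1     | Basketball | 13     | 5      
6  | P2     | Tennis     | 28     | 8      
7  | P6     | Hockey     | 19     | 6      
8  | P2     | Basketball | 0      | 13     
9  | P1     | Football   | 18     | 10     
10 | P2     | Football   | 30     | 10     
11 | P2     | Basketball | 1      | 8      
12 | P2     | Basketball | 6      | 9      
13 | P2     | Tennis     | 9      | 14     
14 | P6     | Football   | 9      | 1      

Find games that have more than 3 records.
SELECT game, COUNT(*) as cnt
FROM scores
GROUP BY game
HAVING COUNT(*) > 3

Result:
  Basketball: 5
  Tennis: 4

Note: HAVING filters groups after aggregation, WHERE filters rows before.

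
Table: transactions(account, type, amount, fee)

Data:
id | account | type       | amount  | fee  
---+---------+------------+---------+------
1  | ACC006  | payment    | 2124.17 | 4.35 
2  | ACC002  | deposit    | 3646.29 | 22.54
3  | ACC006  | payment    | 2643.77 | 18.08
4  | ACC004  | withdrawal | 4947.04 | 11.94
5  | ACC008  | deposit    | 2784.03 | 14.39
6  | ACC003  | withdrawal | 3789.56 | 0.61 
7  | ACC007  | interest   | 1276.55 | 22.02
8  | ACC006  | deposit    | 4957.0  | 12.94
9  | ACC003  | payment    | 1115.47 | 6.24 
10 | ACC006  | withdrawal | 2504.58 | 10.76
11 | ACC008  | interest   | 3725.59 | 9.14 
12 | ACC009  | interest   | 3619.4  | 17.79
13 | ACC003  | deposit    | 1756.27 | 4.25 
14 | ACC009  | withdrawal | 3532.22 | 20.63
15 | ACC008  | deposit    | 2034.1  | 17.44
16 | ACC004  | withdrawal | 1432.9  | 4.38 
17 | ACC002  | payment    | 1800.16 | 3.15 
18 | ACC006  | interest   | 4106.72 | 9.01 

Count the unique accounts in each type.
SELECT type, COUNT(DISTINCT account)
FROM transactions
GROUP BY type

Result:
  deposit: 4 distinct
  interest: 4 distinct
  payment: 3 distinct
  withdrawal: 4 distinct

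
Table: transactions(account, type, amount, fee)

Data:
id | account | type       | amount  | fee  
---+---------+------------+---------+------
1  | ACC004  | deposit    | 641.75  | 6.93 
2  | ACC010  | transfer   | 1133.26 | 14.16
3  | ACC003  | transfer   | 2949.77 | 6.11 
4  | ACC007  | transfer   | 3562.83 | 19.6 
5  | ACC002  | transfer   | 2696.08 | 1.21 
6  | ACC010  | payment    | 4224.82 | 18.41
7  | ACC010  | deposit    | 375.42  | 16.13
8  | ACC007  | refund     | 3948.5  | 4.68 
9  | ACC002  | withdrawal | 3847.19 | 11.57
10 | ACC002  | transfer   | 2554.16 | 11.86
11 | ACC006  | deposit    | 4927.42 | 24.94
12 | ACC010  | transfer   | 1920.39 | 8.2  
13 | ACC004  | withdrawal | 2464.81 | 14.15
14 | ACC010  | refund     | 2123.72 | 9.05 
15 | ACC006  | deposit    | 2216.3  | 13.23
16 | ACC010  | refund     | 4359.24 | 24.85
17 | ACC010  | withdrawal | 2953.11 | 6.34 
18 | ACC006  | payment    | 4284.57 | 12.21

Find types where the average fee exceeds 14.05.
SELECT type, AVG(fee)
FROM transactions
GROUP BY type
HAVING AVG(fee) > 14.05

Result:
  deposit: avg=15.31
  payment: avg=15.31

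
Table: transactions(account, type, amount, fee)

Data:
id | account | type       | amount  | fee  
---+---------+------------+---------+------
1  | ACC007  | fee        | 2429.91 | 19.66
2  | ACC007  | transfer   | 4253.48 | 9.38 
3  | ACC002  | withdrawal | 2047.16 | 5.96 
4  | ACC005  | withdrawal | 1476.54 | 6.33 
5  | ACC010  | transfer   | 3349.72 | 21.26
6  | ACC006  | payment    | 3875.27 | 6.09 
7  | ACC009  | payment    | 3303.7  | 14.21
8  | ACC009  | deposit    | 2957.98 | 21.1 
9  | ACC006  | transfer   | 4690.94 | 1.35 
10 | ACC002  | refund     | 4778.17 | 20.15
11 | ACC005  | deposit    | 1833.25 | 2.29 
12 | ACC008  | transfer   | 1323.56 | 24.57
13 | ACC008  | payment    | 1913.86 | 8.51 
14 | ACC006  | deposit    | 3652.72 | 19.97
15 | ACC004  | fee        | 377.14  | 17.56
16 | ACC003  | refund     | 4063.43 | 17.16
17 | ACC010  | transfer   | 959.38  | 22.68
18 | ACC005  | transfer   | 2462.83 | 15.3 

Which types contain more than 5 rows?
SELECT type, COUNT(*) as cnt
FROM transactions
GROUP BY type
HAVING COUNT(*) > 5

Result:
  transfer: 6

Note: HAVING filters groups after aggregation, WHERE filters rows before.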